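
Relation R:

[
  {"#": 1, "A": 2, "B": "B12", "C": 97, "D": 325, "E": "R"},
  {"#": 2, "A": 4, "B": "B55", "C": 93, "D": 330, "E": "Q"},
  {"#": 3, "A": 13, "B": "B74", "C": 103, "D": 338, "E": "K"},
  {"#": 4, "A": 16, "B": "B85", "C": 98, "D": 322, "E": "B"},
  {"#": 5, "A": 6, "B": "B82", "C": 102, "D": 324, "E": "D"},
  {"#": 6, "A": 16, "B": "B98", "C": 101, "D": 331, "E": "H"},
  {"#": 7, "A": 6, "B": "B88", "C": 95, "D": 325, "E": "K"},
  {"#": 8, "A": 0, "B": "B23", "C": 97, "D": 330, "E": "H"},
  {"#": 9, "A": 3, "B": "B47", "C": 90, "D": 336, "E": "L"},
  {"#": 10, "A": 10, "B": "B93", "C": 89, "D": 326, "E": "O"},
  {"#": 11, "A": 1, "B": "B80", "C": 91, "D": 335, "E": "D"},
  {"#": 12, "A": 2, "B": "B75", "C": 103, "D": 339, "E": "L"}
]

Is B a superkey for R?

Yes

All 12 rows have distinct B values, so B → (all attributes) holds and B is a superkey.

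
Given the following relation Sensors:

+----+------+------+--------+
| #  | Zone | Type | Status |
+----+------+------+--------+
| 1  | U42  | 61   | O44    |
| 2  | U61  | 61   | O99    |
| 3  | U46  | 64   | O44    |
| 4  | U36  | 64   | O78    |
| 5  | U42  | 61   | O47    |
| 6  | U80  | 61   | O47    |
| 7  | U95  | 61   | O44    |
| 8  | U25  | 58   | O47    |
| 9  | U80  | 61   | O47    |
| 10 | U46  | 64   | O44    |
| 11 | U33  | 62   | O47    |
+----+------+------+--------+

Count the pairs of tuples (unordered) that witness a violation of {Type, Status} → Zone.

(Type=61, Status=O44): violating pairs (1,7) — 1 pair.
(Type=64, Status=O44): all 2 rows agree on Zone — 0 pairs.
(Type=61, Status=O47): violating pairs (5,6), (5,9) — 2 pairs.

3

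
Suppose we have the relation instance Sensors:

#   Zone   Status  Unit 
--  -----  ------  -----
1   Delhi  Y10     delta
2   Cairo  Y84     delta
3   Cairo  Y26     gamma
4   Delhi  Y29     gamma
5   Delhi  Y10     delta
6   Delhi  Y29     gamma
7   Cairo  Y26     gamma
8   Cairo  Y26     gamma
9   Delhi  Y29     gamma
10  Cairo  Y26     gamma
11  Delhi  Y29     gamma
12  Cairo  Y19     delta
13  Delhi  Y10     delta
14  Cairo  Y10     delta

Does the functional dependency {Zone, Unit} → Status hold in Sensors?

(Zone=Delhi, Unit=delta): rows 1, 5, 13 → Status = Y10, Y10, Y10 ✓
(Zone=Cairo, Unit=delta): rows 2, 12, 14 → Status takes values {Y84, Y19, Y10} — violation
(Zone=Cairo, Unit=gamma): rows 3, 7, 8, 10 → Status = Y26, Y26, Y26, Y26 ✓
(Zone=Delhi, Unit=gamma): rows 4, 6, 9, 11 → Status = Y29, Y29, Y29, Y29 ✓
Two rows agree on {Zone, Unit} but differ on Status, so {Zone, Unit} → Status does not hold.

No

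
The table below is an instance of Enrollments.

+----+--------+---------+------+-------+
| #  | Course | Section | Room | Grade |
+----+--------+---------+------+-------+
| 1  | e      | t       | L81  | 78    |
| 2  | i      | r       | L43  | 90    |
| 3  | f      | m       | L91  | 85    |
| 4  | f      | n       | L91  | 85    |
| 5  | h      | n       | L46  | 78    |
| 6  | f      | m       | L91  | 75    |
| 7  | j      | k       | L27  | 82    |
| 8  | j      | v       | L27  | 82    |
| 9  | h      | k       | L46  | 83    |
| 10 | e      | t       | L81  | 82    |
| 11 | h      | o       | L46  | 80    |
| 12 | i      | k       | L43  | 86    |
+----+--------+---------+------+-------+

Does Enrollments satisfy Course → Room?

Yes

Course=e: rows 1, 10 → Room = L81, L81 ✓
Course=i: rows 2, 12 → Room = L43, L43 ✓
Course=f: rows 3, 4, 6 → Room = L91, L91, L91 ✓
Course=h: rows 5, 9, 11 → Room = L46, L46, L46 ✓
Course=j: rows 7, 8 → Room = L27, L27 ✓
Every Course value is associated with a single Room value, so Course → Room holds.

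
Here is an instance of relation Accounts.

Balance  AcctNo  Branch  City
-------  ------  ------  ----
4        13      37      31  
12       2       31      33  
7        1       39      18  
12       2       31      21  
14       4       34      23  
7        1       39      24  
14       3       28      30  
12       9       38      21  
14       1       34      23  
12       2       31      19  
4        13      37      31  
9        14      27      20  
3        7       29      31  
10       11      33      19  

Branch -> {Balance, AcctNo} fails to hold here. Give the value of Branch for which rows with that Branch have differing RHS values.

34

Branch=37: 2 rows → {Balance,AcctNo} = (4, 13), (4, 13) ✓
Branch=31: 3 rows → {Balance,AcctNo} = (12, 2), (12, 2), (12, 2) ✓
Branch=39: 2 rows → {Balance,AcctNo} = (7, 1), (7, 1) ✓
Branch=34: 2 rows → {Balance,AcctNo} takes values {(14, 4), (14, 1)} — violation
Branch=28: 1 row → {Balance,AcctNo} = (14, 3) ✓
Branch=38: 1 row → {Balance,AcctNo} = (12, 9) ✓
Branch=27: 1 row → {Balance,AcctNo} = (9, 14) ✓
Branch=29: 1 row → {Balance,AcctNo} = (3, 7) ✓
Branch=33: 1 row → {Balance,AcctNo} = (10, 11) ✓
The only Branch value with inconsistent RHS is Branch=34.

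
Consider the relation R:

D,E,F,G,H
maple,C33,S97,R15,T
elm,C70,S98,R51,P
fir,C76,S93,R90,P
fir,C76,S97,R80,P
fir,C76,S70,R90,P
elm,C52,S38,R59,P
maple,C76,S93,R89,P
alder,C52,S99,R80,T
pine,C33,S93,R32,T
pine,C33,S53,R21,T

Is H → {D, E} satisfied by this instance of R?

H=T: 4 rows → {D,E} takes values {(maple, C33), (alder, C52), (pine, C33)} — violation
H=P: 6 rows → {D,E} takes values {(elm, C70), (fir, C76), (elm, C52), (maple, C76)} — violation
Two rows agree on H but differ on {D, E}, so H → {D, E} does not hold.

No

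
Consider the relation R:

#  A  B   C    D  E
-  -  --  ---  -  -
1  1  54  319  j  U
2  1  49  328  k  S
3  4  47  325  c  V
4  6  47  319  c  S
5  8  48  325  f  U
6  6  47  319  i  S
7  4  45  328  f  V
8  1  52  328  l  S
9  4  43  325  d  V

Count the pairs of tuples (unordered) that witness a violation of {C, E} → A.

0

(C=328, E=S): all 2 rows agree on A — 0 pairs.
(C=325, E=V): all 2 rows agree on A — 0 pairs.
(C=319, E=S): all 2 rows agree on A — 0 pairs.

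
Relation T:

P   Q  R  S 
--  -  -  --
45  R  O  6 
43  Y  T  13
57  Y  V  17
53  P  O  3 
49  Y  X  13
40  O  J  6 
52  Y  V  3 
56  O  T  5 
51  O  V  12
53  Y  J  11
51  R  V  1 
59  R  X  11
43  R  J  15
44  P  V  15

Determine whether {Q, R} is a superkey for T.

No

Two distinct rows share (Q=Y, R=V), so {Q, R} does not determine every attribute — not a superkey.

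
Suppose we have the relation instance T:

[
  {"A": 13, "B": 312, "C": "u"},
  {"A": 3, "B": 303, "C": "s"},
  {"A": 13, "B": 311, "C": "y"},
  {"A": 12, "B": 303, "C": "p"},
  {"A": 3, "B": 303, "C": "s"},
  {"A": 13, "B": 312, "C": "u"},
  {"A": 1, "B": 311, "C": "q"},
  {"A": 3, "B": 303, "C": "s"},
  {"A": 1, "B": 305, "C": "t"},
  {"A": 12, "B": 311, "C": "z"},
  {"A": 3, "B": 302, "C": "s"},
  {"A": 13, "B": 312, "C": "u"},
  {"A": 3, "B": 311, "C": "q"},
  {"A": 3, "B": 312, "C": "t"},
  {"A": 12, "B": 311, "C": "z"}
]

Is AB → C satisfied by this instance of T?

Yes

(A=13, B=312): 3 rows → C = u, u, u ✓
(A=3, B=303): 3 rows → C = s, s, s ✓
(A=13, B=311): 1 row → C = y ✓
(A=12, B=303): 1 row → C = p ✓
(A=1, B=311): 1 row → C = q ✓
(A=1, B=305): 1 row → C = t ✓
(A=12, B=311): 2 rows → C = z, z ✓
(A=3, B=302): 1 row → C = s ✓
(A=3, B=311): 1 row → C = q ✓
(A=3, B=312): 1 row → C = t ✓
Every AB value is associated with a single C value, so AB → C holds.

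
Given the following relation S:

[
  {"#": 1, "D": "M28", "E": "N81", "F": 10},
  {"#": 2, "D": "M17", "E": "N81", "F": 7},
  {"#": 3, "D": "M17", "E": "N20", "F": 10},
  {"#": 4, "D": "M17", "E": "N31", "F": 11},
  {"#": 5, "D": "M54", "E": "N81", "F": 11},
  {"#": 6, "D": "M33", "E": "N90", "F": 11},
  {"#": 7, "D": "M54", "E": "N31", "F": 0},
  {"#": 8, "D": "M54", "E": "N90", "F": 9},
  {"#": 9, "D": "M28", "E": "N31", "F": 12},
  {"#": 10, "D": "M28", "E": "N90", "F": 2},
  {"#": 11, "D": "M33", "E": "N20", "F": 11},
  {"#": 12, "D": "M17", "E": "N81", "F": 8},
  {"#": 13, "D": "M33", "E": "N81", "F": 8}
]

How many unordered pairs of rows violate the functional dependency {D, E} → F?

(D=M17, E=N81): violating pairs (2,12) — 1 pair.

1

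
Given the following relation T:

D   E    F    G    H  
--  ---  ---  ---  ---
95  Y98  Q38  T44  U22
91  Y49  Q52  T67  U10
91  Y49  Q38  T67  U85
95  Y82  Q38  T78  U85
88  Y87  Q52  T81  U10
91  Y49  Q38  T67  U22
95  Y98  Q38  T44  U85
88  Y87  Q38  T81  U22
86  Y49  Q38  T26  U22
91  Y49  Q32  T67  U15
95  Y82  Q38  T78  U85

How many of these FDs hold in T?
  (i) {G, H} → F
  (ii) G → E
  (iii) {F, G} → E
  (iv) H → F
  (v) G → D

5

(i) {G, H} → F: every LHS value maps to a single RHS value — holds.
(ii) G → E: every LHS value maps to a single RHS value — holds.
(iii) {F, G} → E: every LHS value maps to a single RHS value — holds.
(iv) H → F: every LHS value maps to a single RHS value — holds.
(v) G → D: every LHS value maps to a single RHS value — holds.
5 of the 5 dependencies hold.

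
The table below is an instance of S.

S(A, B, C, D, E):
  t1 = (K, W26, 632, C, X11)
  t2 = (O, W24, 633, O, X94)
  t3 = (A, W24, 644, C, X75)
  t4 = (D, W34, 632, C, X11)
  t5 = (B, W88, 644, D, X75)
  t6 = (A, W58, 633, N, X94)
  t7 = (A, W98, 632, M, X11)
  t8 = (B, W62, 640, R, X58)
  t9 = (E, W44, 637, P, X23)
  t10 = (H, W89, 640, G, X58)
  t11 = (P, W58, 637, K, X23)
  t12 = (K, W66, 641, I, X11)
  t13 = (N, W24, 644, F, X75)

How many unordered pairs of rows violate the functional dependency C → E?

C=632: all 3 rows agree on E — 0 pairs.
C=633: all 2 rows agree on E — 0 pairs.
C=644: all 3 rows agree on E — 0 pairs.
C=640: all 2 rows agree on E — 0 pairs.
C=637: all 2 rows agree on E — 0 pairs.

0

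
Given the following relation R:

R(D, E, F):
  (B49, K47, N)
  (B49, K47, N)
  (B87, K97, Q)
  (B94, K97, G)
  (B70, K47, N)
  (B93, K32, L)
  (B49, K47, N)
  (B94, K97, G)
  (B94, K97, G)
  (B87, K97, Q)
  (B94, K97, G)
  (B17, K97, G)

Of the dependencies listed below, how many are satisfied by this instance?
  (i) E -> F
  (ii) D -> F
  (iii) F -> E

2

(i) E -> F: E=K97: 7 rows → F takes values {Q, G} — violation — fails.
(ii) D -> F: every LHS value maps to a single RHS value — holds.
(iii) F -> E: every LHS value maps to a single RHS value — holds.
2 of the 3 dependencies hold.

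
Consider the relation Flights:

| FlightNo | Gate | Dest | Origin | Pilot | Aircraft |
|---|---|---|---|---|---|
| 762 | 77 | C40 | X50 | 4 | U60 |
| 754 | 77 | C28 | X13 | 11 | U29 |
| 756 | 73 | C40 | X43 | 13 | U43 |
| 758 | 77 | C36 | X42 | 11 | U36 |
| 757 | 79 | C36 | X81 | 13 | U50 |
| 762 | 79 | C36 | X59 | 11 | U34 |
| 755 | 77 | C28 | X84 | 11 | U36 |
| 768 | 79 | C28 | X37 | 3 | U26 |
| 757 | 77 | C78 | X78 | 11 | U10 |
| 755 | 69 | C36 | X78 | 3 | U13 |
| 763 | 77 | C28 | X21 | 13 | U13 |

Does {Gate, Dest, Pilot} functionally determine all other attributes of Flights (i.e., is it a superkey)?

No

Two distinct rows share (Gate=77, Dest=C28, Pilot=11), so {Gate, Dest, Pilot} does not determine every attribute — not a superkey.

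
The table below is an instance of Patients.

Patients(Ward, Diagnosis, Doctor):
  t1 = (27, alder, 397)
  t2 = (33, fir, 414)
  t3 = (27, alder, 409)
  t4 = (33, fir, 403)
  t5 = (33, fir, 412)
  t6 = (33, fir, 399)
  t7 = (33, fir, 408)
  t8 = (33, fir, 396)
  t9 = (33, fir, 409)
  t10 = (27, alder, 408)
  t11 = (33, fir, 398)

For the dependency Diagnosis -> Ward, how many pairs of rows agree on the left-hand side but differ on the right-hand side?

Diagnosis=alder: all 3 rows agree on Ward — 0 pairs.
Diagnosis=fir: all 8 rows agree on Ward — 0 pairs.

0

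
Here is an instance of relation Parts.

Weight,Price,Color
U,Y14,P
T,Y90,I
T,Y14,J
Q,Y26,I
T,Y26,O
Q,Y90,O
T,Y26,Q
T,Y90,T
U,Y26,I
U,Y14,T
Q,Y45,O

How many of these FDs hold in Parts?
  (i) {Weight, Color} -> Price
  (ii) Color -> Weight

0

(i) {Weight, Color} -> Price: (Weight=Q, Color=O): 2 rows → Price takes values {Y90, Y45} — violation — fails.
(ii) Color -> Weight: Color=I: 3 rows → Weight takes values {T, Q, U} — violation; Color=O: 3 rows → Weight takes values {T, Q} — violation; Color=T: 2 rows → Weight takes values {T, U} — violation — fails.
None of the 2 dependencies hold.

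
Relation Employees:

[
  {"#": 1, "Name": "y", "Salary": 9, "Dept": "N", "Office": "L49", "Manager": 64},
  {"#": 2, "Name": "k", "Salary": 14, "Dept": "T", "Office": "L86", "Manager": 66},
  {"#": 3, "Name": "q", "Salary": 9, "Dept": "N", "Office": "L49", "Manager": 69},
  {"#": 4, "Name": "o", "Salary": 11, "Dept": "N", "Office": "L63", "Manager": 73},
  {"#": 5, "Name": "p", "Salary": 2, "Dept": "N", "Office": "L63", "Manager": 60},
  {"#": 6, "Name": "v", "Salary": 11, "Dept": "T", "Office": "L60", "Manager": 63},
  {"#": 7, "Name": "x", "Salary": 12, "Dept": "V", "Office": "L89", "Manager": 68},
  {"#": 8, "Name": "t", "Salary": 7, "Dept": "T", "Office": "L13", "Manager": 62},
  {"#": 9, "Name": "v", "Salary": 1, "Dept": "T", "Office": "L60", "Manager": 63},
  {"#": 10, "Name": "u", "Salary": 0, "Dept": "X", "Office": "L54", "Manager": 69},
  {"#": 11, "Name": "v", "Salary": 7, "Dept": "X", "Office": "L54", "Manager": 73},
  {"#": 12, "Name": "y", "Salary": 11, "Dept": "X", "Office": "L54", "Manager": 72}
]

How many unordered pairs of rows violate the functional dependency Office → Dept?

Office=L49: all 2 rows agree on Dept — 0 pairs.
Office=L63: all 2 rows agree on Dept — 0 pairs.
Office=L60: all 2 rows agree on Dept — 0 pairs.
Office=L54: all 3 rows agree on Dept — 0 pairs.

0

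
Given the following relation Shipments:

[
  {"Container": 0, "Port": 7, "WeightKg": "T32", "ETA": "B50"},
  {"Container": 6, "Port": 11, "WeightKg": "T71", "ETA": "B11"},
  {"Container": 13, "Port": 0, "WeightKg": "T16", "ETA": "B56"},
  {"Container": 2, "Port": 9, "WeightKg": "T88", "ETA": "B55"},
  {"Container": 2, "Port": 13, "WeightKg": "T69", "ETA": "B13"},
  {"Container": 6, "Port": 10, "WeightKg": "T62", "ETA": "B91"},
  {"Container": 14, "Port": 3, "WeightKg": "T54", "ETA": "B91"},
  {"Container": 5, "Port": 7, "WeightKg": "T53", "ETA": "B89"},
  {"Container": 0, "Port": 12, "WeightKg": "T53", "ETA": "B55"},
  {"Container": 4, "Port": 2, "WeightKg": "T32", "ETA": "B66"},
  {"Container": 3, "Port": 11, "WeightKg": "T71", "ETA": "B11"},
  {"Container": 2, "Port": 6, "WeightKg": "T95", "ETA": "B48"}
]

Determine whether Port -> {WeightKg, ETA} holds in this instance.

No

Port=7: 2 rows → {WeightKg,ETA} takes values {(T32, B50), (T53, B89)} — violation
Port=11: 2 rows → {WeightKg,ETA} = (T71, B11), (T71, B11) ✓
Port=0: 1 row → {WeightKg,ETA} = (T16, B56) ✓
Port=9: 1 row → {WeightKg,ETA} = (T88, B55) ✓
Port=13: 1 row → {WeightKg,ETA} = (T69, B13) ✓
Port=10: 1 row → {WeightKg,ETA} = (T62, B91) ✓
Port=3: 1 row → {WeightKg,ETA} = (T54, B91) ✓
Port=12: 1 row → {WeightKg,ETA} = (T53, B55) ✓
Port=2: 1 row → {WeightKg,ETA} = (T32, B66) ✓
Port=6: 1 row → {WeightKg,ETA} = (T95, B48) ✓
Two rows agree on Port but differ on {WeightKg, ETA}, so Port -> {WeightKg, ETA} does not hold.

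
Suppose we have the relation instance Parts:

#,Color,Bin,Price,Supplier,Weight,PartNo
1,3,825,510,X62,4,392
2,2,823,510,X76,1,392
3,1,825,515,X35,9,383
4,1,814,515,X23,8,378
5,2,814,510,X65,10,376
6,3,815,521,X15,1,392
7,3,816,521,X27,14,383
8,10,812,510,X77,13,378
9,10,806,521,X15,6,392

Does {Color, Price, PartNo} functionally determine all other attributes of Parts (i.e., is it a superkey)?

Yes

All 9 rows have distinct {Color, Price, PartNo} values, so {Color, Price, PartNo} → (all attributes) holds and {Color, Price, PartNo} is a superkey.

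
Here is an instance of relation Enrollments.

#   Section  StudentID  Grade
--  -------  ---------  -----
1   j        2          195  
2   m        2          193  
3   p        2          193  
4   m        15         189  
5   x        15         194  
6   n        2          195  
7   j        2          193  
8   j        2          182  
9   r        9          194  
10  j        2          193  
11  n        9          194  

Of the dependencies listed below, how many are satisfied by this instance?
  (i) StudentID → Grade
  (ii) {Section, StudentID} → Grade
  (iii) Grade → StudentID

0

(i) StudentID → Grade: StudentID=2: rows 1, 2, 3, 6, 7, 8, 10 → Grade takes values {195, 193, 182} — violation; StudentID=15: rows 4, 5 → Grade takes values {189, 194} — violation — fails.
(ii) {Section, StudentID} → Grade: (Section=j, StudentID=2): rows 1, 7, 8, 10 → Grade takes values {195, 193, 182} — violation — fails.
(iii) Grade → StudentID: Grade=194: rows 5, 9, 11 → StudentID takes values {15, 9} — violation — fails.
None of the 3 dependencies hold.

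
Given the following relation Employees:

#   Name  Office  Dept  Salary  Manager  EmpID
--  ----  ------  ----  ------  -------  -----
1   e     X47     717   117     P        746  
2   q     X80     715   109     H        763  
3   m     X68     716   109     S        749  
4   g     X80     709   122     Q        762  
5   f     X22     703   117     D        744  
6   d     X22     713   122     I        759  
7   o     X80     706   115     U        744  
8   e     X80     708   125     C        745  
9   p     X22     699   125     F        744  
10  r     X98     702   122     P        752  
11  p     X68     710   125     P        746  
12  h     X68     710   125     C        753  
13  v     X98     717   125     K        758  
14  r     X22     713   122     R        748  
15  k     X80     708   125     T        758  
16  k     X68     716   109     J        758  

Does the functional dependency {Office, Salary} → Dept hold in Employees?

(Office=X47, Salary=117): row 1 → Dept = 717 ✓
(Office=X80, Salary=109): row 2 → Dept = 715 ✓
(Office=X68, Salary=109): rows 3, 16 → Dept = 716, 716 ✓
(Office=X80, Salary=122): row 4 → Dept = 709 ✓
(Office=X22, Salary=117): row 5 → Dept = 703 ✓
(Office=X22, Salary=122): rows 6, 14 → Dept = 713, 713 ✓
(Office=X80, Salary=115): row 7 → Dept = 706 ✓
(Office=X80, Salary=125): rows 8, 15 → Dept = 708, 708 ✓
(Office=X22, Salary=125): row 9 → Dept = 699 ✓
(Office=X98, Salary=122): row 10 → Dept = 702 ✓
(Office=X68, Salary=125): rows 11, 12 → Dept = 710, 710 ✓
(Office=X98, Salary=125): row 13 → Dept = 717 ✓
Every {Office, Salary} value is associated with a single Dept value, so {Office, Salary} → Dept holds.

Yes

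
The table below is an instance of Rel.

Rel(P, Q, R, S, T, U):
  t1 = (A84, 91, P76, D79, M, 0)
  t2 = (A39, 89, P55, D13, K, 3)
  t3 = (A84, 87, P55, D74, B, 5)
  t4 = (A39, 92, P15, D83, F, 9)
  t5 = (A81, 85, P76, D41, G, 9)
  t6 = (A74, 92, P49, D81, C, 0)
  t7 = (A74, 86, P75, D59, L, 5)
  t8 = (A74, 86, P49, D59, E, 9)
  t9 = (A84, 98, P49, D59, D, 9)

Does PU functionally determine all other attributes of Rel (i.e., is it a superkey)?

Yes

All 9 rows have distinct PU values, so PU → (all attributes) holds and PU is a superkey.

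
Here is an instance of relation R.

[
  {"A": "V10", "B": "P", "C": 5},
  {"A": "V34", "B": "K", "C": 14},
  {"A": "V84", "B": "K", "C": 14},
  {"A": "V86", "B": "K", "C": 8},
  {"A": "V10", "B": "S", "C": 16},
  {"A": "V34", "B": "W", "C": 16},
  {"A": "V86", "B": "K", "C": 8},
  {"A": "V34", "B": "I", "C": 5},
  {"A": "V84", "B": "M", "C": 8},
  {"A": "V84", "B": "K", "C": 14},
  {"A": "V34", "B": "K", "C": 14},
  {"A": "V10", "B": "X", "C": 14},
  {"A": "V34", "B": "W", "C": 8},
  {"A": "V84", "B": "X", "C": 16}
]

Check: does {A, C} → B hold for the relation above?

(A=V10, C=5): 1 row → B = P ✓
(A=V34, C=14): 2 rows → B = K, K ✓
(A=V84, C=14): 2 rows → B = K, K ✓
(A=V86, C=8): 2 rows → B = K, K ✓
(A=V10, C=16): 1 row → B = S ✓
(A=V34, C=16): 1 row → B = W ✓
(A=V34, C=5): 1 row → B = I ✓
(A=V84, C=8): 1 row → B = M ✓
(A=V10, C=14): 1 row → B = X ✓
(A=V34, C=8): 1 row → B = W ✓
(A=V84, C=16): 1 row → B = X ✓
Every {A, C} value is associated with a single B value, so {A, C} → B holds.

Yes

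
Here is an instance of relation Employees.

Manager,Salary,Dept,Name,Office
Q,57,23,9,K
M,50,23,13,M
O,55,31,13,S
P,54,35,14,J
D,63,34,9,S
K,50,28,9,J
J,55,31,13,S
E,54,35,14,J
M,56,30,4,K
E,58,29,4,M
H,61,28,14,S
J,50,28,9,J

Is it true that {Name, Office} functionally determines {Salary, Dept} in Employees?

Yes

(Name=9, Office=K): 1 row → {Salary,Dept} = (57, 23) ✓
(Name=13, Office=M): 1 row → {Salary,Dept} = (50, 23) ✓
(Name=13, Office=S): 2 rows → {Salary,Dept} = (55, 31), (55, 31) ✓
(Name=14, Office=J): 2 rows → {Salary,Dept} = (54, 35), (54, 35) ✓
(Name=9, Office=S): 1 row → {Salary,Dept} = (63, 34) ✓
(Name=9, Office=J): 2 rows → {Salary,Dept} = (50, 28), (50, 28) ✓
(Name=4, Office=K): 1 row → {Salary,Dept} = (56, 30) ✓
(Name=4, Office=M): 1 row → {Salary,Dept} = (58, 29) ✓
(Name=14, Office=S): 1 row → {Salary,Dept} = (61, 28) ✓
Every {Name, Office} value is associated with a single {Salary, Dept} value, so {Name, Office} → {Salary, Dept} holds.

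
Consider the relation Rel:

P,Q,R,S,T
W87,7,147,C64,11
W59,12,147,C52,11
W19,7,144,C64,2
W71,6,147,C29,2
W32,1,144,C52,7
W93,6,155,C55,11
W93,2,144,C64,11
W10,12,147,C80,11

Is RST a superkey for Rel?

All 8 rows have distinct RST values, so RST → (all attributes) holds and RST is a superkey.

Yes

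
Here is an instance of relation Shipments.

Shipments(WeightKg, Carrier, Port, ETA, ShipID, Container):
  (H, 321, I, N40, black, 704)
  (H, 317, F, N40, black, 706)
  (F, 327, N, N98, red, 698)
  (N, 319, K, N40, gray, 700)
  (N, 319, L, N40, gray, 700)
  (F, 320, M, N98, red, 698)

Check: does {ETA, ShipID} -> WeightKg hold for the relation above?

Yes

(ETA=N40, ShipID=black): 2 rows → WeightKg = H, H ✓
(ETA=N98, ShipID=red): 2 rows → WeightKg = F, F ✓
(ETA=N40, ShipID=gray): 2 rows → WeightKg = N, N ✓
Every {ETA, ShipID} value is associated with a single WeightKg value, so {ETA, ShipID} -> WeightKg holds.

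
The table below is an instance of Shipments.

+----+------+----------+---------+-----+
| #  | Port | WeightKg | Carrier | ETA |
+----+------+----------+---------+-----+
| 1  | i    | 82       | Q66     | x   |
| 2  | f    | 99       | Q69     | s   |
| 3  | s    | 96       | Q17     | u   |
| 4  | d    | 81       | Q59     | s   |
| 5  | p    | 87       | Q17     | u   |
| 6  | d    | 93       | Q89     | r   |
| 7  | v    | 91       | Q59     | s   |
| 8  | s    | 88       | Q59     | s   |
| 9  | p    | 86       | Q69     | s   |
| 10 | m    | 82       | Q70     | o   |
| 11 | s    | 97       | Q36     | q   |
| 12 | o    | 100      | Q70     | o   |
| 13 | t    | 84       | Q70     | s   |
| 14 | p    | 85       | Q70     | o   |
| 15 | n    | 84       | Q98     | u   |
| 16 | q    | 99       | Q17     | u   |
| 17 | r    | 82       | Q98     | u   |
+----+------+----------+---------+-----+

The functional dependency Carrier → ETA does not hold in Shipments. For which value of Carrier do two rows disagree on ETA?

Carrier=Q66: row 1 → ETA = x ✓
Carrier=Q69: rows 2, 9 → ETA = s, s ✓
Carrier=Q17: rows 3, 5, 16 → ETA = u, u, u ✓
Carrier=Q59: rows 4, 7, 8 → ETA = s, s, s ✓
Carrier=Q89: row 6 → ETA = r ✓
Carrier=Q70: rows 10, 12, 13, 14 → ETA takes values {o, s} — violation
Carrier=Q36: row 11 → ETA = q ✓
Carrier=Q98: rows 15, 17 → ETA = u, u ✓
The only Carrier value with inconsistent ETA is Carrier=Q70.

Q70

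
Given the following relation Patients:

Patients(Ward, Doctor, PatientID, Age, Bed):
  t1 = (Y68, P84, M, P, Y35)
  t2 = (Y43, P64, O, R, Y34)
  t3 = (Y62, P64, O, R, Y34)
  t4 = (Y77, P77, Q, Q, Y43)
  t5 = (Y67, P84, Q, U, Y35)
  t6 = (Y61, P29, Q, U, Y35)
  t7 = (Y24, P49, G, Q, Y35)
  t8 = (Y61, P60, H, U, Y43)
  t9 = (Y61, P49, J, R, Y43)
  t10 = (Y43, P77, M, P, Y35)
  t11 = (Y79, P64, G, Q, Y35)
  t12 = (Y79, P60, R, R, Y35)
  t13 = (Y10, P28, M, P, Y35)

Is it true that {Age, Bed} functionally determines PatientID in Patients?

(Age=P, Bed=Y35): rows 1, 10, 13 → PatientID = M, M, M ✓
(Age=R, Bed=Y34): rows 2, 3 → PatientID = O, O ✓
(Age=Q, Bed=Y43): row 4 → PatientID = Q ✓
(Age=U, Bed=Y35): rows 5, 6 → PatientID = Q, Q ✓
(Age=Q, Bed=Y35): rows 7, 11 → PatientID = G, G ✓
(Age=U, Bed=Y43): row 8 → PatientID = H ✓
(Age=R, Bed=Y43): row 9 → PatientID = J ✓
(Age=R, Bed=Y35): row 12 → PatientID = R ✓
Every {Age, Bed} value is associated with a single PatientID value, so {Age, Bed} -> PatientID holds.

Yes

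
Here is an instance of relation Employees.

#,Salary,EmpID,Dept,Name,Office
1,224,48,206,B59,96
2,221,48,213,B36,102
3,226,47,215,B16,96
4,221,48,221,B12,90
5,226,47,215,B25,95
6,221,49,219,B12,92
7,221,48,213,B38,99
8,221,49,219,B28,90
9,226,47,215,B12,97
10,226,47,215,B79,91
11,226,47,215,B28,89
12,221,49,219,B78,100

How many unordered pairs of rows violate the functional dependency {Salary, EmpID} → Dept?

(Salary=221, EmpID=48): violating pairs (2,4), (4,7) — 2 pairs.
(Salary=226, EmpID=47): all 5 rows agree on Dept — 0 pairs.
(Salary=221, EmpID=49): all 3 rows agree on Dept — 0 pairs.

2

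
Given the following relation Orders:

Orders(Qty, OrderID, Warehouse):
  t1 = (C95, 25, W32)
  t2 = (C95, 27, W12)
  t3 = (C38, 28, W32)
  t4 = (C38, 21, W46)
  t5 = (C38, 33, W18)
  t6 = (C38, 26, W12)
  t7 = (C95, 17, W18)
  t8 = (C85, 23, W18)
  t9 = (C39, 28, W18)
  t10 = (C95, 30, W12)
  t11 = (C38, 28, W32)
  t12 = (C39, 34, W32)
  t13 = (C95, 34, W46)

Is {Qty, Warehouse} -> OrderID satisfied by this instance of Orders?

(Qty=C95, Warehouse=W32): row 1 → OrderID = 25 ✓
(Qty=C95, Warehouse=W12): rows 2, 10 → OrderID takes values {27, 30} — violation
(Qty=C38, Warehouse=W32): rows 3, 11 → OrderID = 28, 28 ✓
(Qty=C38, Warehouse=W46): row 4 → OrderID = 21 ✓
(Qty=C38, Warehouse=W18): row 5 → OrderID = 33 ✓
(Qty=C38, Warehouse=W12): row 6 → OrderID = 26 ✓
(Qty=C95, Warehouse=W18): row 7 → OrderID = 17 ✓
(Qty=C85, Warehouse=W18): row 8 → OrderID = 23 ✓
(Qty=C39, Warehouse=W18): row 9 → OrderID = 28 ✓
(Qty=C39, Warehouse=W32): row 12 → OrderID = 34 ✓
(Qty=C95, Warehouse=W46): row 13 → OrderID = 34 ✓
Two rows agree on {Qty, Warehouse} but differ on OrderID, so {Qty, Warehouse} -> OrderID does not hold.

No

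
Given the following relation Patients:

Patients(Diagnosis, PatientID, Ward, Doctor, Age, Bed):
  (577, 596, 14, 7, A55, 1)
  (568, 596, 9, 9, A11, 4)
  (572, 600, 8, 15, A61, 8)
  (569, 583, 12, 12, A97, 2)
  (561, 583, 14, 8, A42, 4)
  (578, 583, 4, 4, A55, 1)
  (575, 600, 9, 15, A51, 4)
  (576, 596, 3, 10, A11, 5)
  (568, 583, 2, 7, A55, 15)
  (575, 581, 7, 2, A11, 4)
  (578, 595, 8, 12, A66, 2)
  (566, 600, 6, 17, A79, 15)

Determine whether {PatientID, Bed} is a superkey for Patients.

All 12 rows have distinct {PatientID, Bed} values, so {PatientID, Bed} → (all attributes) holds and {PatientID, Bed} is a superkey.

Yes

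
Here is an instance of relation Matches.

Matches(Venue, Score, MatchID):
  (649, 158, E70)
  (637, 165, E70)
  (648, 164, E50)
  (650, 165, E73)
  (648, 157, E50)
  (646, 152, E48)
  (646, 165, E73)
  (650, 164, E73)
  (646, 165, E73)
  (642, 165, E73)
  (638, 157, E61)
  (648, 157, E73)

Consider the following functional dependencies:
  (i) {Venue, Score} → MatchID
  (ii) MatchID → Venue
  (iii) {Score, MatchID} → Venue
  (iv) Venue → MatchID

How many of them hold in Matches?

0

(i) {Venue, Score} → MatchID: (Venue=648, Score=157): 2 rows → MatchID takes values {E50, E73} — violation — fails.
(ii) MatchID → Venue: MatchID=E70: 2 rows → Venue takes values {649, 637} — violation; MatchID=E73: 6 rows → Venue takes values {650, 646, 642, 648} — violation — fails.
(iii) {Score, MatchID} → Venue: (Score=165, MatchID=E73): 4 rows → Venue takes values {650, 646, 642} — violation — fails.
(iv) Venue → MatchID: Venue=648: 3 rows → MatchID takes values {E50, E73} — violation; Venue=646: 3 rows → MatchID takes values {E48, E73} — violation — fails.
None of the 4 dependencies hold.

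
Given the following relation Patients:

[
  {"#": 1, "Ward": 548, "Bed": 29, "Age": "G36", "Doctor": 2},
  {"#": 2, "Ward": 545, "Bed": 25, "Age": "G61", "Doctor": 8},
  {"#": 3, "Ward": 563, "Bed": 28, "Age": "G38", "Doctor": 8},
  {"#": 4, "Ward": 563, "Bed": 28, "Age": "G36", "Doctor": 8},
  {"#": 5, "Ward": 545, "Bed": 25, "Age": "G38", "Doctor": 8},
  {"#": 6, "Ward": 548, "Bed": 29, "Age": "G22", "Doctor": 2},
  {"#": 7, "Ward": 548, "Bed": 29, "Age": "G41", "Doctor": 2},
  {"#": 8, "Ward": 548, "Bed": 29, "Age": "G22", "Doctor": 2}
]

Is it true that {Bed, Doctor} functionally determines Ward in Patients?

(Bed=29, Doctor=2): rows 1, 6, 7, 8 → Ward = 548, 548, 548, 548 ✓
(Bed=25, Doctor=8): rows 2, 5 → Ward = 545, 545 ✓
(Bed=28, Doctor=8): rows 3, 4 → Ward = 563, 563 ✓
Every {Bed, Doctor} value is associated with a single Ward value, so {Bed, Doctor} -> Ward holds.

Yes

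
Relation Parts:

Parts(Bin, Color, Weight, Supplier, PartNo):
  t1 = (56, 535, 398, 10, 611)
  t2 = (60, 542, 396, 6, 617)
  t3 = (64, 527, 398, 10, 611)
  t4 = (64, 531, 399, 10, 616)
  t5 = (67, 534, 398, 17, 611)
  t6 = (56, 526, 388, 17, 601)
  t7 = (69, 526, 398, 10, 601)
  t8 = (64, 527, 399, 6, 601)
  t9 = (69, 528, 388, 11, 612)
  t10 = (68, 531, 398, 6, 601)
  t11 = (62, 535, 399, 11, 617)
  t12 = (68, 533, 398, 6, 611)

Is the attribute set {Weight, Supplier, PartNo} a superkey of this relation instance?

No

Rows 1 and 3 have the same {Weight, Supplier, PartNo} value (Weight=398, Supplier=10, PartNo=611) but are distinct tuples, so {Weight, Supplier, PartNo} does not determine every attribute — not a superkey.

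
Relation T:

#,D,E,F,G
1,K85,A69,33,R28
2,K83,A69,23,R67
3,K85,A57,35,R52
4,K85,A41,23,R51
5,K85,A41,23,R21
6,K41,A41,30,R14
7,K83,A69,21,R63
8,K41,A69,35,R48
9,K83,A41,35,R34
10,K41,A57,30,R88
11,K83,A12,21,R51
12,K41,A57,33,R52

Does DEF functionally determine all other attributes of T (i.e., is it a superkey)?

Rows 4 and 5 have the same DEF value (D=K85, E=A41, F=23) but are distinct tuples, so DEF does not determine every attribute — not a superkey.

No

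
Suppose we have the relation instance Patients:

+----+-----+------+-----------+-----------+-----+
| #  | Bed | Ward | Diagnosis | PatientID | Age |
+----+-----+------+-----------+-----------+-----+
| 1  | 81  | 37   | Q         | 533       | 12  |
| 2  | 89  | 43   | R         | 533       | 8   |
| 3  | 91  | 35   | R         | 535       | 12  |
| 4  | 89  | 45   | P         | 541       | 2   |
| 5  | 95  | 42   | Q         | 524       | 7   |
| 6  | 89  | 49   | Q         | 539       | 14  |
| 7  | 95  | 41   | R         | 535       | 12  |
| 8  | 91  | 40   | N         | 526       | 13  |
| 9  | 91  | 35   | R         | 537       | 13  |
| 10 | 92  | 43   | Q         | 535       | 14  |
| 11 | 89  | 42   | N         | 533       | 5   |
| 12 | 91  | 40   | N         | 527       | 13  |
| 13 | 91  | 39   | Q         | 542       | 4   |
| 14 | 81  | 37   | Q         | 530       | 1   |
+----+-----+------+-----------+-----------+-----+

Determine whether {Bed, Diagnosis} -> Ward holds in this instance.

Yes

(Bed=81, Diagnosis=Q): rows 1, 14 → Ward = 37, 37 ✓
(Bed=89, Diagnosis=R): row 2 → Ward = 43 ✓
(Bed=91, Diagnosis=R): rows 3, 9 → Ward = 35, 35 ✓
(Bed=89, Diagnosis=P): row 4 → Ward = 45 ✓
(Bed=95, Diagnosis=Q): row 5 → Ward = 42 ✓
(Bed=89, Diagnosis=Q): row 6 → Ward = 49 ✓
(Bed=95, Diagnosis=R): row 7 → Ward = 41 ✓
(Bed=91, Diagnosis=N): rows 8, 12 → Ward = 40, 40 ✓
(Bed=92, Diagnosis=Q): row 10 → Ward = 43 ✓
(Bed=89, Diagnosis=N): row 11 → Ward = 42 ✓
(Bed=91, Diagnosis=Q): row 13 → Ward = 39 ✓
Every {Bed, Diagnosis} value is associated with a single Ward value, so {Bed, Diagnosis} -> Ward holds.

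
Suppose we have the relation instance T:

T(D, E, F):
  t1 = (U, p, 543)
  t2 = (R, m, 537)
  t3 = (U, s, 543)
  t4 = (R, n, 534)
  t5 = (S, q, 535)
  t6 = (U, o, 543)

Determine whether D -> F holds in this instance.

No

D=U: rows 1, 3, 6 → F = 543, 543, 543 ✓
D=R: rows 2, 4 → F takes values {537, 534} — violation
D=S: row 5 → F = 535 ✓
Two rows agree on D but differ on F, so D -> F does not hold.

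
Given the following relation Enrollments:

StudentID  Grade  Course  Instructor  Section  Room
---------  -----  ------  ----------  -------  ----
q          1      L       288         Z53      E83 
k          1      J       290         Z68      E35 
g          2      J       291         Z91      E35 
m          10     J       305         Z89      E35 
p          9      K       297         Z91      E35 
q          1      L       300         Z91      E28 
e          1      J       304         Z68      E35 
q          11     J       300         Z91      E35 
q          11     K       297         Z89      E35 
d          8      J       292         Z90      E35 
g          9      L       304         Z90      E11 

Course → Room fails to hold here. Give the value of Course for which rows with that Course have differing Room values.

Course=L: 3 rows → Room takes values {E83, E28, E11} — violation
Course=J: 6 rows → Room = E35, E35, E35, E35, E35, E35 ✓
Course=K: 2 rows → Room = E35, E35 ✓
The only Course value with inconsistent Room is Course=L.

L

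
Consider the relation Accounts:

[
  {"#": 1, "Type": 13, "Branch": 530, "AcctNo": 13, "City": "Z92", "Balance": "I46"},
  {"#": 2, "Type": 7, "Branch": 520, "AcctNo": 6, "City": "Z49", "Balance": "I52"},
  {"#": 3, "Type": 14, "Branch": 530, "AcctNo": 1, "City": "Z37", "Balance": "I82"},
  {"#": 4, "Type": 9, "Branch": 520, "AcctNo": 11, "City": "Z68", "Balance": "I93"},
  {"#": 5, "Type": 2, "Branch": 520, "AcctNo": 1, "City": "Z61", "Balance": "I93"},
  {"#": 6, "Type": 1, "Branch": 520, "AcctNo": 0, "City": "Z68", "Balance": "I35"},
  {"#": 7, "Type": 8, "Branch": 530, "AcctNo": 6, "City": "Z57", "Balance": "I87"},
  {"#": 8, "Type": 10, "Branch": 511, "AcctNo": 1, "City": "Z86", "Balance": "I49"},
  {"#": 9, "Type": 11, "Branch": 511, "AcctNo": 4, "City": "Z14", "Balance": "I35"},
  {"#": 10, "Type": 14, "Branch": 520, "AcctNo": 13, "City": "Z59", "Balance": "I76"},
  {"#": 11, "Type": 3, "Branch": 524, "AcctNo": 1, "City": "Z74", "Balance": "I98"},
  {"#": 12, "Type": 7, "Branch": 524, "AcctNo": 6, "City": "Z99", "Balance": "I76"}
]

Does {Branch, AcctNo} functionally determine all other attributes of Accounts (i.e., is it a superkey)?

Yes

All 12 rows have distinct {Branch, AcctNo} values, so {Branch, AcctNo} → (all attributes) holds and {Branch, AcctNo} is a superkey.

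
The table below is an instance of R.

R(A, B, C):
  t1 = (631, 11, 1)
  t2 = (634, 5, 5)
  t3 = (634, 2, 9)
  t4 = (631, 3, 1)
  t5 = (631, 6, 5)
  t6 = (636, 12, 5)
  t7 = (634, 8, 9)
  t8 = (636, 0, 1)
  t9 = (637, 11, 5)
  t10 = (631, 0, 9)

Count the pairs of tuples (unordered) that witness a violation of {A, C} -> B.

2

(A=631, C=1): violating pairs (1,4) — 1 pair.
(A=634, C=9): violating pairs (3,7) — 1 pair.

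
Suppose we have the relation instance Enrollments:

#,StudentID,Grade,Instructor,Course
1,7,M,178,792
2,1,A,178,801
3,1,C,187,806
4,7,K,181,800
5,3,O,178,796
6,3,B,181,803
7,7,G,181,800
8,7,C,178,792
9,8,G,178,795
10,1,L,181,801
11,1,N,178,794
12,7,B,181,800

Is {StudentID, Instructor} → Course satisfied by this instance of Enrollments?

(StudentID=7, Instructor=178): rows 1, 8 → Course = 792, 792 ✓
(StudentID=1, Instructor=178): rows 2, 11 → Course takes values {801, 794} — violation
(StudentID=1, Instructor=187): row 3 → Course = 806 ✓
(StudentID=7, Instructor=181): rows 4, 7, 12 → Course = 800, 800, 800 ✓
(StudentID=3, Instructor=178): row 5 → Course = 796 ✓
(StudentID=3, Instructor=181): row 6 → Course = 803 ✓
(StudentID=8, Instructor=178): row 9 → Course = 795 ✓
(StudentID=1, Instructor=181): row 10 → Course = 801 ✓
Two rows agree on {StudentID, Instructor} but differ on Course, so {StudentID, Instructor} → Course does not hold.

No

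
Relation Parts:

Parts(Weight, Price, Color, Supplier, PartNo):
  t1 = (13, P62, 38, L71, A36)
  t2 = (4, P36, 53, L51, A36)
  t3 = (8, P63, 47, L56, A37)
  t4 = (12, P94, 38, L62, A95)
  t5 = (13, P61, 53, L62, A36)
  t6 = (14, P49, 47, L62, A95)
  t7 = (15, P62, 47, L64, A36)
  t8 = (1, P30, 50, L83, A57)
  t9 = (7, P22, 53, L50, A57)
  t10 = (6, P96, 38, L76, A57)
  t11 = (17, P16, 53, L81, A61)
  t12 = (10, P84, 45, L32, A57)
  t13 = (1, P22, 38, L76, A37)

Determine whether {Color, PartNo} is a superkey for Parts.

No

Rows 2 and 5 have the same {Color, PartNo} value (Color=53, PartNo=A36) but are distinct tuples, so {Color, PartNo} does not determine every attribute — not a superkey.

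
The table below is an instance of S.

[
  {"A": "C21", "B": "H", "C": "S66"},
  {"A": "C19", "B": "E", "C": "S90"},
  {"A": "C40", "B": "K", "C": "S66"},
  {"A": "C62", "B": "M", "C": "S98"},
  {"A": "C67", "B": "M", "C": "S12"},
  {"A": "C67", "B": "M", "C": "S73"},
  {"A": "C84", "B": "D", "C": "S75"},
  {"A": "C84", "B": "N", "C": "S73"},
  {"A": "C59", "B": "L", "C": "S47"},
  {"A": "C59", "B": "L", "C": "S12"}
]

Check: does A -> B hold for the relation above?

No

A=C21: 1 row → B = H ✓
A=C19: 1 row → B = E ✓
A=C40: 1 row → B = K ✓
A=C62: 1 row → B = M ✓
A=C67: 2 rows → B = M, M ✓
A=C84: 2 rows → B takes values {D, N} — violation
A=C59: 2 rows → B = L, L ✓
Two rows agree on A but differ on B, so A -> B does not hold.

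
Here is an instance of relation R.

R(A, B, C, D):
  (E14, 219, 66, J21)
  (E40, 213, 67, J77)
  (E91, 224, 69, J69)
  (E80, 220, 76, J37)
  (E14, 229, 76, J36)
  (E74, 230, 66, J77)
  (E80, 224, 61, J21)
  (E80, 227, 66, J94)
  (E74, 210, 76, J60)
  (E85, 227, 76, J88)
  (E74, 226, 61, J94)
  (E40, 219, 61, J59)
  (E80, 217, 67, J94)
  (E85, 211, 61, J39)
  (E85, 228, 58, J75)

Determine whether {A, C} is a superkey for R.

All 15 rows have distinct {A, C} values, so {A, C} → (all attributes) holds and {A, C} is a superkey.

Yes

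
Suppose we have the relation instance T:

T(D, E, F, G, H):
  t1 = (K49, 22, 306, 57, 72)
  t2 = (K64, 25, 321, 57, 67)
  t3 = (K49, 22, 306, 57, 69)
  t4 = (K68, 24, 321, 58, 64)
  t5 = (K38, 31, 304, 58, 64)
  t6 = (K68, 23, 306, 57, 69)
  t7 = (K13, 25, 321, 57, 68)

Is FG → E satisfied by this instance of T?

No

(F=306, G=57): rows 1, 3, 6 → E takes values {22, 23} — violation
(F=321, G=57): rows 2, 7 → E = 25, 25 ✓
(F=321, G=58): row 4 → E = 24 ✓
(F=304, G=58): row 5 → E = 31 ✓
Two rows agree on FG but differ on E, so FG → E does not hold.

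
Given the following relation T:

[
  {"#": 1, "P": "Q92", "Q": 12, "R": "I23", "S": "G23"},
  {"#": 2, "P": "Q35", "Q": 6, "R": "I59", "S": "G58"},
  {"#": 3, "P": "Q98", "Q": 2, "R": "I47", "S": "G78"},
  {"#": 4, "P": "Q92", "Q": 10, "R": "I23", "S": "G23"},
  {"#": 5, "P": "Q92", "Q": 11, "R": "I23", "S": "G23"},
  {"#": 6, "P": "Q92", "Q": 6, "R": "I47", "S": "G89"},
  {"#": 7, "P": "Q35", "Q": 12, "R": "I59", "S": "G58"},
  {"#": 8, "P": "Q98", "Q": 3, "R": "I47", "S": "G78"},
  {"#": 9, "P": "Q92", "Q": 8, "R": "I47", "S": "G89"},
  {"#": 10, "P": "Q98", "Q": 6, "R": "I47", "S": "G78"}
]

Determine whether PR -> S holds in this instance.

Yes

(P=Q92, R=I23): rows 1, 4, 5 → S = G23, G23, G23 ✓
(P=Q35, R=I59): rows 2, 7 → S = G58, G58 ✓
(P=Q98, R=I47): rows 3, 8, 10 → S = G78, G78, G78 ✓
(P=Q92, R=I47): rows 6, 9 → S = G89, G89 ✓
Every PR value is associated with a single S value, so PR -> S holds.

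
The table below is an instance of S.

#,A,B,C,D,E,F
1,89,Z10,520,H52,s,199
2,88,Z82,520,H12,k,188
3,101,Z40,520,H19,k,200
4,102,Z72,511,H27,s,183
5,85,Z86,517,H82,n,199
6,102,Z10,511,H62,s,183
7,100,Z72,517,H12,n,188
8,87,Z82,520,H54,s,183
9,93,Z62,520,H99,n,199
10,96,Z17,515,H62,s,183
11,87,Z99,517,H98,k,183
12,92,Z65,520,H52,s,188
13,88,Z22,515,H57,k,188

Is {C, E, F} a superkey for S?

No

Rows 4 and 6 have the same {C, E, F} value (C=511, E=s, F=183) but are distinct tuples, so {C, E, F} does not determine every attribute — not a superkey.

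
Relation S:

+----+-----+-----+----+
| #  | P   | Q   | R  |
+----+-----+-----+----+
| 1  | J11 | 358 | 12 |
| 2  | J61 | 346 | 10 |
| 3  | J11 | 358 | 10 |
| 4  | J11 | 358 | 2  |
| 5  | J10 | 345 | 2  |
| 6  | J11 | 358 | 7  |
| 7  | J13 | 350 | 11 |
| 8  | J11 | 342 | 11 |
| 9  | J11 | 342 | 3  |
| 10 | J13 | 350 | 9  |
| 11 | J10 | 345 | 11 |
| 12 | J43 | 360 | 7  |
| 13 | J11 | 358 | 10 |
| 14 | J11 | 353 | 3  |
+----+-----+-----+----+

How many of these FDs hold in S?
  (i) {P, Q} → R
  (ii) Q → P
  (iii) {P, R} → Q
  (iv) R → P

(i) {P, Q} → R: (P=J11, Q=358): rows 1, 3, 4, 6, 13 → R takes values {12, 10, 2, 7} — violation; (P=J10, Q=345): rows 5, 11 → R takes values {2, 11} — violation; (P=J13, Q=350): rows 7, 10 → R takes values {11, 9} — violation; (P=J11, Q=342): rows 8, 9 → R takes values {11, 3} — violation — fails.
(ii) Q → P: every LHS value maps to a single RHS value — holds.
(iii) {P, R} → Q: (P=J11, R=3): rows 9, 14 → Q takes values {342, 353} — violation — fails.
(iv) R → P: R=10: rows 2, 3, 13 → P takes values {J61, J11} — violation; R=2: rows 4, 5 → P takes values {J11, J10} — violation; R=7: rows 6, 12 → P takes values {J11, J43} — violation; R=11: rows 7, 8, 11 → P takes values {J13, J11, J10} — violation — fails.
1 of the 4 dependencies holds.

1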